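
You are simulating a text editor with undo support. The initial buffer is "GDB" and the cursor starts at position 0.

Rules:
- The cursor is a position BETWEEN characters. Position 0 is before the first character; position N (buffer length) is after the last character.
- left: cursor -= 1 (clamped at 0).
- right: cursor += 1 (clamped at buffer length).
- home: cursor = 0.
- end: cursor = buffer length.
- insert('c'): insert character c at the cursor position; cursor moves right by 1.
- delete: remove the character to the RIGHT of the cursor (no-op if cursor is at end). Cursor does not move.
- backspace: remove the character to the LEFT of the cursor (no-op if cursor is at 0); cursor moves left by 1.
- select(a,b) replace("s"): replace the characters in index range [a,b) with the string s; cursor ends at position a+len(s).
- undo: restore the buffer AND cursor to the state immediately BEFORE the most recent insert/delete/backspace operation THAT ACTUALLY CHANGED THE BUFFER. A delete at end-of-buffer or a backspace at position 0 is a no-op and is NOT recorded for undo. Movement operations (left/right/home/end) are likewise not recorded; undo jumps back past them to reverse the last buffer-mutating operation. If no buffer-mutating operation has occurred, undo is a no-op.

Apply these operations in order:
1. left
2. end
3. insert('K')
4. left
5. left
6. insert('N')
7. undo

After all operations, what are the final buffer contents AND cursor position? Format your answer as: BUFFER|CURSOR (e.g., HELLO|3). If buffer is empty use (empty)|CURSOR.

After op 1 (left): buf='GDB' cursor=0
After op 2 (end): buf='GDB' cursor=3
After op 3 (insert('K')): buf='GDBK' cursor=4
After op 4 (left): buf='GDBK' cursor=3
After op 5 (left): buf='GDBK' cursor=2
After op 6 (insert('N')): buf='GDNBK' cursor=3
After op 7 (undo): buf='GDBK' cursor=2

Answer: GDBK|2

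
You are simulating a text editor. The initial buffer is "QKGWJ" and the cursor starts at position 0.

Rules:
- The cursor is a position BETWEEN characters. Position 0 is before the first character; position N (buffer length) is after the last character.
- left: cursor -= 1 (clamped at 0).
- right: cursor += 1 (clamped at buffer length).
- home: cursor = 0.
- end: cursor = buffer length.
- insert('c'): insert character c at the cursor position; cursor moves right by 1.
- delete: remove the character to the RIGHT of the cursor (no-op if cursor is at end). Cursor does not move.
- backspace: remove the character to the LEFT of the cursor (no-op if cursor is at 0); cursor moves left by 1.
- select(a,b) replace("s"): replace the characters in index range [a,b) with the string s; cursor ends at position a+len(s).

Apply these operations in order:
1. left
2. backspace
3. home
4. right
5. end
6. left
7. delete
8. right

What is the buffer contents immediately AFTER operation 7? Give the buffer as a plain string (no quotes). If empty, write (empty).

After op 1 (left): buf='QKGWJ' cursor=0
After op 2 (backspace): buf='QKGWJ' cursor=0
After op 3 (home): buf='QKGWJ' cursor=0
After op 4 (right): buf='QKGWJ' cursor=1
After op 5 (end): buf='QKGWJ' cursor=5
After op 6 (left): buf='QKGWJ' cursor=4
After op 7 (delete): buf='QKGW' cursor=4

Answer: QKGW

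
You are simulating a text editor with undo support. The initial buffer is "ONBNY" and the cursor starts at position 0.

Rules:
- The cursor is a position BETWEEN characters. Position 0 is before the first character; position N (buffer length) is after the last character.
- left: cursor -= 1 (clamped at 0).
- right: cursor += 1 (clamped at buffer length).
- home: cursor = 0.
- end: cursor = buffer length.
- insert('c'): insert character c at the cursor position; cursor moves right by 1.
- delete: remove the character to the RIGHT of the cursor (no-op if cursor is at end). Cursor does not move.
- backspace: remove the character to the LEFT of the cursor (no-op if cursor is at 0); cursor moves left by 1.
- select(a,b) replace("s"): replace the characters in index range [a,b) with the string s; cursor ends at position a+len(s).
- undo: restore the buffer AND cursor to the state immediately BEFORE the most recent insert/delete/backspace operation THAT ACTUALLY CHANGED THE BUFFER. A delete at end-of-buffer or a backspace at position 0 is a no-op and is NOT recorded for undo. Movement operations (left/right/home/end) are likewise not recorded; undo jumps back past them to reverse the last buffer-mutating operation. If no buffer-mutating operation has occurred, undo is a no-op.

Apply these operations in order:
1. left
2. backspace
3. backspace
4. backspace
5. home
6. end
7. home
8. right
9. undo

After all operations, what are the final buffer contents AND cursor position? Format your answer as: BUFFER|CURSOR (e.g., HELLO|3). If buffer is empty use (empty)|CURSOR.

After op 1 (left): buf='ONBNY' cursor=0
After op 2 (backspace): buf='ONBNY' cursor=0
After op 3 (backspace): buf='ONBNY' cursor=0
After op 4 (backspace): buf='ONBNY' cursor=0
After op 5 (home): buf='ONBNY' cursor=0
After op 6 (end): buf='ONBNY' cursor=5
After op 7 (home): buf='ONBNY' cursor=0
After op 8 (right): buf='ONBNY' cursor=1
After op 9 (undo): buf='ONBNY' cursor=1

Answer: ONBNY|1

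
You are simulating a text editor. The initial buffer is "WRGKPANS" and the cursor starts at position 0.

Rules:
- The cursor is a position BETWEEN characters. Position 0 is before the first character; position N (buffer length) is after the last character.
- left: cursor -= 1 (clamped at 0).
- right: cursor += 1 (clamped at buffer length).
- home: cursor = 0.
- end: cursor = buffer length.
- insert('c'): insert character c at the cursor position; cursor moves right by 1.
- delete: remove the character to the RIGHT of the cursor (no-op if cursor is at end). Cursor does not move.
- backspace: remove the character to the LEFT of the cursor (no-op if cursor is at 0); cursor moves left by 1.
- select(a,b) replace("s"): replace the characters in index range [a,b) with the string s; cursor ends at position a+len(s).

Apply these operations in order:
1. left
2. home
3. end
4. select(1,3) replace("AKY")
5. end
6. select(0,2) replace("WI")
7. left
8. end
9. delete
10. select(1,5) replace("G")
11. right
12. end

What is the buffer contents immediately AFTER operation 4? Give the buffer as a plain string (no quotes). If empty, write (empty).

Answer: WAKYKPANS

Derivation:
After op 1 (left): buf='WRGKPANS' cursor=0
After op 2 (home): buf='WRGKPANS' cursor=0
After op 3 (end): buf='WRGKPANS' cursor=8
After op 4 (select(1,3) replace("AKY")): buf='WAKYKPANS' cursor=4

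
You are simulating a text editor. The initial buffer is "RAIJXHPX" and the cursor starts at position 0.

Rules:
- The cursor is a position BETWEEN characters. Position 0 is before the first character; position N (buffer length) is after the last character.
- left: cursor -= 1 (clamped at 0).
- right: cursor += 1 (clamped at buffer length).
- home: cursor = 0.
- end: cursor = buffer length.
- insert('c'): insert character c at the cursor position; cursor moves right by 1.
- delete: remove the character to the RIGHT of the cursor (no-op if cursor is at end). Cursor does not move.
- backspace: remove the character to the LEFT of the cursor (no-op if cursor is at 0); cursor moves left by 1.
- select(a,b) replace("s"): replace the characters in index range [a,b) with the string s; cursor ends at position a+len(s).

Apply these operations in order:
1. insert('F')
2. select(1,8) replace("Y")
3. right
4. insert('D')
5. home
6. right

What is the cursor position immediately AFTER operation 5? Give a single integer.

Answer: 0

Derivation:
After op 1 (insert('F')): buf='FRAIJXHPX' cursor=1
After op 2 (select(1,8) replace("Y")): buf='FYX' cursor=2
After op 3 (right): buf='FYX' cursor=3
After op 4 (insert('D')): buf='FYXD' cursor=4
After op 5 (home): buf='FYXD' cursor=0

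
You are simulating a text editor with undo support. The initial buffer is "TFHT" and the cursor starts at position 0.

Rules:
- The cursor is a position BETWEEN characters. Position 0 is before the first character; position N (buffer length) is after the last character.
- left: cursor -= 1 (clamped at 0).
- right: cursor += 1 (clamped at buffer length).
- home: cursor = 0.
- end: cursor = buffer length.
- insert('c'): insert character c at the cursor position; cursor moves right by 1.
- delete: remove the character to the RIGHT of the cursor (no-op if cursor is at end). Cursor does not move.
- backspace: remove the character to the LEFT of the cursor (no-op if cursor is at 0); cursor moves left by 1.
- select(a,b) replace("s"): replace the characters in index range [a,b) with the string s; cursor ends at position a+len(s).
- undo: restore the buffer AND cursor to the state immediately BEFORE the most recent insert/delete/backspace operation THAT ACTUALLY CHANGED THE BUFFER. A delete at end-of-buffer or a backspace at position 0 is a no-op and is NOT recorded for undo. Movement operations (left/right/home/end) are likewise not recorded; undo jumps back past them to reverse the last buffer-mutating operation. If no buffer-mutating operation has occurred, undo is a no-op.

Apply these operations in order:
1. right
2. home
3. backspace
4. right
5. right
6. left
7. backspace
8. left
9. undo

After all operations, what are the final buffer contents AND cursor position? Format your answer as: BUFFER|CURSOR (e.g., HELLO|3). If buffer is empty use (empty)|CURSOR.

After op 1 (right): buf='TFHT' cursor=1
After op 2 (home): buf='TFHT' cursor=0
After op 3 (backspace): buf='TFHT' cursor=0
After op 4 (right): buf='TFHT' cursor=1
After op 5 (right): buf='TFHT' cursor=2
After op 6 (left): buf='TFHT' cursor=1
After op 7 (backspace): buf='FHT' cursor=0
After op 8 (left): buf='FHT' cursor=0
After op 9 (undo): buf='TFHT' cursor=1

Answer: TFHT|1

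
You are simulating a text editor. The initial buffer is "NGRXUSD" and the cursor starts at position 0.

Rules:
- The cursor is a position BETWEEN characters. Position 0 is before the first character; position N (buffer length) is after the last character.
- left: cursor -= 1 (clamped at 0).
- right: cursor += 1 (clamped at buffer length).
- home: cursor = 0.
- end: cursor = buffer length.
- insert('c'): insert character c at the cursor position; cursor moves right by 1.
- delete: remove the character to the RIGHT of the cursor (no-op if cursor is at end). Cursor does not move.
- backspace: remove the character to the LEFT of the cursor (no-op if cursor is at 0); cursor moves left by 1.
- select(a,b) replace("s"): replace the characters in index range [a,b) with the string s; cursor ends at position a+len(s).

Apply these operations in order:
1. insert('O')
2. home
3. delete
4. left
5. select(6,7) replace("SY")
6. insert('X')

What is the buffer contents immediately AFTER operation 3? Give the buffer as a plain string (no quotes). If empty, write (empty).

Answer: NGRXUSD

Derivation:
After op 1 (insert('O')): buf='ONGRXUSD' cursor=1
After op 2 (home): buf='ONGRXUSD' cursor=0
After op 3 (delete): buf='NGRXUSD' cursor=0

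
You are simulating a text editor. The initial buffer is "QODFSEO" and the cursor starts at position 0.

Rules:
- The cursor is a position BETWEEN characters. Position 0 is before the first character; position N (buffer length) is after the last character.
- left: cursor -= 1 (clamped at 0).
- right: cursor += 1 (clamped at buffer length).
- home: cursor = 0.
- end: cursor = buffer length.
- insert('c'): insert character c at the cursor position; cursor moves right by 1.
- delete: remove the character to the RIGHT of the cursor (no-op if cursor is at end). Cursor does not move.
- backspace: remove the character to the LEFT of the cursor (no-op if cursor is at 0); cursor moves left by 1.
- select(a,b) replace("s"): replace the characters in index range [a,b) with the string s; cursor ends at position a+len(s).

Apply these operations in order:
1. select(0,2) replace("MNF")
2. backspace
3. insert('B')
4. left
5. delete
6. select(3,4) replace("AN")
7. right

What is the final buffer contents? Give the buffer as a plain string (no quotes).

After op 1 (select(0,2) replace("MNF")): buf='MNFDFSEO' cursor=3
After op 2 (backspace): buf='MNDFSEO' cursor=2
After op 3 (insert('B')): buf='MNBDFSEO' cursor=3
After op 4 (left): buf='MNBDFSEO' cursor=2
After op 5 (delete): buf='MNDFSEO' cursor=2
After op 6 (select(3,4) replace("AN")): buf='MNDANSEO' cursor=5
After op 7 (right): buf='MNDANSEO' cursor=6

Answer: MNDANSEO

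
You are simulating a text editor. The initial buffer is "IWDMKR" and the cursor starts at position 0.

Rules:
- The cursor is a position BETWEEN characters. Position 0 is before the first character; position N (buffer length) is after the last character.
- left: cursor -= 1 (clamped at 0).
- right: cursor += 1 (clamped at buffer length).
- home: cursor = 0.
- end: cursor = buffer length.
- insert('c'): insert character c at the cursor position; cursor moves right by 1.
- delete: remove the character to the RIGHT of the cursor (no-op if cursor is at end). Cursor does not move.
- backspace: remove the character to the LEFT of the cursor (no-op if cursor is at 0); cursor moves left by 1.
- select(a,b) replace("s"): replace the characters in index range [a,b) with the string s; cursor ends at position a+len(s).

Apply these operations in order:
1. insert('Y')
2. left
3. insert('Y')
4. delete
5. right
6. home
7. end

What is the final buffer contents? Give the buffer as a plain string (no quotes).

After op 1 (insert('Y')): buf='YIWDMKR' cursor=1
After op 2 (left): buf='YIWDMKR' cursor=0
After op 3 (insert('Y')): buf='YYIWDMKR' cursor=1
After op 4 (delete): buf='YIWDMKR' cursor=1
After op 5 (right): buf='YIWDMKR' cursor=2
After op 6 (home): buf='YIWDMKR' cursor=0
After op 7 (end): buf='YIWDMKR' cursor=7

Answer: YIWDMKR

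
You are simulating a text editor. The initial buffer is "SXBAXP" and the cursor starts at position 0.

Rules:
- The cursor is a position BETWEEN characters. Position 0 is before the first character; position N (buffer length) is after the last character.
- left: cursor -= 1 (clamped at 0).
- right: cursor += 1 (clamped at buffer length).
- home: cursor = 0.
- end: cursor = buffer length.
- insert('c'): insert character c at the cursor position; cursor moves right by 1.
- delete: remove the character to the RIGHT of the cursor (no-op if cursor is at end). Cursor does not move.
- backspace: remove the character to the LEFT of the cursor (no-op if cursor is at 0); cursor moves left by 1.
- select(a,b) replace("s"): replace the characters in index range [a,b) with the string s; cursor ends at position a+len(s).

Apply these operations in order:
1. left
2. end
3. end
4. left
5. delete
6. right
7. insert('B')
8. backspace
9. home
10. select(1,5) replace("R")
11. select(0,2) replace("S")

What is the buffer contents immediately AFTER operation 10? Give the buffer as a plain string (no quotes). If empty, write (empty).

Answer: SR

Derivation:
After op 1 (left): buf='SXBAXP' cursor=0
After op 2 (end): buf='SXBAXP' cursor=6
After op 3 (end): buf='SXBAXP' cursor=6
After op 4 (left): buf='SXBAXP' cursor=5
After op 5 (delete): buf='SXBAX' cursor=5
After op 6 (right): buf='SXBAX' cursor=5
After op 7 (insert('B')): buf='SXBAXB' cursor=6
After op 8 (backspace): buf='SXBAX' cursor=5
After op 9 (home): buf='SXBAX' cursor=0
After op 10 (select(1,5) replace("R")): buf='SR' cursor=2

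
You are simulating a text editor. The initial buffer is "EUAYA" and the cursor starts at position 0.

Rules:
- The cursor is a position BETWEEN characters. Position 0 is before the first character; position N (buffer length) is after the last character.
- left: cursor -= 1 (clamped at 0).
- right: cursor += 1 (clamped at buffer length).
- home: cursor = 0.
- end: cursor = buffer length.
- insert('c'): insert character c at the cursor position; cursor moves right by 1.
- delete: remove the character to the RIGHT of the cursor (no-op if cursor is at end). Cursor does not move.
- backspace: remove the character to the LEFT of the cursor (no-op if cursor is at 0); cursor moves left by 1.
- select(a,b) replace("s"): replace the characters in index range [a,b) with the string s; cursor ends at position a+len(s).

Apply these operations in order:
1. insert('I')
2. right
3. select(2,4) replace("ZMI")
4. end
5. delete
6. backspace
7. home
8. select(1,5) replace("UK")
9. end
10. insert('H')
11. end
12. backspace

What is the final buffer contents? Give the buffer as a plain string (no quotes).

Answer: IUKY

Derivation:
After op 1 (insert('I')): buf='IEUAYA' cursor=1
After op 2 (right): buf='IEUAYA' cursor=2
After op 3 (select(2,4) replace("ZMI")): buf='IEZMIYA' cursor=5
After op 4 (end): buf='IEZMIYA' cursor=7
After op 5 (delete): buf='IEZMIYA' cursor=7
After op 6 (backspace): buf='IEZMIY' cursor=6
After op 7 (home): buf='IEZMIY' cursor=0
After op 8 (select(1,5) replace("UK")): buf='IUKY' cursor=3
After op 9 (end): buf='IUKY' cursor=4
After op 10 (insert('H')): buf='IUKYH' cursor=5
After op 11 (end): buf='IUKYH' cursor=5
After op 12 (backspace): buf='IUKY' cursor=4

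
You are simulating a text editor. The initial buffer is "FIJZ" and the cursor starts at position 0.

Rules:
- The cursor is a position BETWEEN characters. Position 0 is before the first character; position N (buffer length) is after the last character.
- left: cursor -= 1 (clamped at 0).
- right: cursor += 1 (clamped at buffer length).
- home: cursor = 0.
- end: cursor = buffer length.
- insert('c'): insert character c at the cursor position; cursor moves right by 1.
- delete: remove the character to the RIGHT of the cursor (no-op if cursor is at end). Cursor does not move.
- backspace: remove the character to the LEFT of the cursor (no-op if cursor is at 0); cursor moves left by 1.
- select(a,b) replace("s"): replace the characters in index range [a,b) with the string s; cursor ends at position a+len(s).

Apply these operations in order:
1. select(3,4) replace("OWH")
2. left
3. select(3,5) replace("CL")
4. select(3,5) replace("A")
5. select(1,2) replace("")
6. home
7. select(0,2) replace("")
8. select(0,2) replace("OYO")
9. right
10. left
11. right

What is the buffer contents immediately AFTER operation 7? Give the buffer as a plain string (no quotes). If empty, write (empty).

Answer: AH

Derivation:
After op 1 (select(3,4) replace("OWH")): buf='FIJOWH' cursor=6
After op 2 (left): buf='FIJOWH' cursor=5
After op 3 (select(3,5) replace("CL")): buf='FIJCLH' cursor=5
After op 4 (select(3,5) replace("A")): buf='FIJAH' cursor=4
After op 5 (select(1,2) replace("")): buf='FJAH' cursor=1
After op 6 (home): buf='FJAH' cursor=0
After op 7 (select(0,2) replace("")): buf='AH' cursor=0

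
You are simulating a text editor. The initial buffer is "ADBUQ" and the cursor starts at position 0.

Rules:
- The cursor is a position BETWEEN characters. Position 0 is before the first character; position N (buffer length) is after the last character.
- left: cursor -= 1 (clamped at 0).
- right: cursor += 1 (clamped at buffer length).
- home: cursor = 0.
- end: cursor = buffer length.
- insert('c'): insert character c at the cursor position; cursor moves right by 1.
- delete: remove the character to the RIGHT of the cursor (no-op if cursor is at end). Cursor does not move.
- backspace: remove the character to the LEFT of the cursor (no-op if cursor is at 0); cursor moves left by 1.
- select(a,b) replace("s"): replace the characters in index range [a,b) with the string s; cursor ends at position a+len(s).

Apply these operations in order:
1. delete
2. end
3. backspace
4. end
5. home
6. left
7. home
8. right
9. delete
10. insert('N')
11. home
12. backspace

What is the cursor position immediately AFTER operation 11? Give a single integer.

After op 1 (delete): buf='DBUQ' cursor=0
After op 2 (end): buf='DBUQ' cursor=4
After op 3 (backspace): buf='DBU' cursor=3
After op 4 (end): buf='DBU' cursor=3
After op 5 (home): buf='DBU' cursor=0
After op 6 (left): buf='DBU' cursor=0
After op 7 (home): buf='DBU' cursor=0
After op 8 (right): buf='DBU' cursor=1
After op 9 (delete): buf='DU' cursor=1
After op 10 (insert('N')): buf='DNU' cursor=2
After op 11 (home): buf='DNU' cursor=0

Answer: 0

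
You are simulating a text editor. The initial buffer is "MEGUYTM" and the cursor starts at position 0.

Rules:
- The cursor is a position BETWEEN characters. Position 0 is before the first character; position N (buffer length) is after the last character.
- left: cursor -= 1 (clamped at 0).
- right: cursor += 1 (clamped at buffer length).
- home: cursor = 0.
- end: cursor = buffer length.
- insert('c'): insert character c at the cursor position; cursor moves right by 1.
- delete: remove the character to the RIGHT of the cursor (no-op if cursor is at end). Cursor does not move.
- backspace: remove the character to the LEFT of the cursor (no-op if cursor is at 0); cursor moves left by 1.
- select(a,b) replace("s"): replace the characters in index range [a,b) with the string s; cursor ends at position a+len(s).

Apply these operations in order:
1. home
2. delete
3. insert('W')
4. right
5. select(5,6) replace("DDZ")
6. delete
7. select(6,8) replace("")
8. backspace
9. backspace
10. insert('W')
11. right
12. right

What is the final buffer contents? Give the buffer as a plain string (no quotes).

Answer: WEGUW

Derivation:
After op 1 (home): buf='MEGUYTM' cursor=0
After op 2 (delete): buf='EGUYTM' cursor=0
After op 3 (insert('W')): buf='WEGUYTM' cursor=1
After op 4 (right): buf='WEGUYTM' cursor=2
After op 5 (select(5,6) replace("DDZ")): buf='WEGUYDDZM' cursor=8
After op 6 (delete): buf='WEGUYDDZ' cursor=8
After op 7 (select(6,8) replace("")): buf='WEGUYD' cursor=6
After op 8 (backspace): buf='WEGUY' cursor=5
After op 9 (backspace): buf='WEGU' cursor=4
After op 10 (insert('W')): buf='WEGUW' cursor=5
After op 11 (right): buf='WEGUW' cursor=5
After op 12 (right): buf='WEGUW' cursor=5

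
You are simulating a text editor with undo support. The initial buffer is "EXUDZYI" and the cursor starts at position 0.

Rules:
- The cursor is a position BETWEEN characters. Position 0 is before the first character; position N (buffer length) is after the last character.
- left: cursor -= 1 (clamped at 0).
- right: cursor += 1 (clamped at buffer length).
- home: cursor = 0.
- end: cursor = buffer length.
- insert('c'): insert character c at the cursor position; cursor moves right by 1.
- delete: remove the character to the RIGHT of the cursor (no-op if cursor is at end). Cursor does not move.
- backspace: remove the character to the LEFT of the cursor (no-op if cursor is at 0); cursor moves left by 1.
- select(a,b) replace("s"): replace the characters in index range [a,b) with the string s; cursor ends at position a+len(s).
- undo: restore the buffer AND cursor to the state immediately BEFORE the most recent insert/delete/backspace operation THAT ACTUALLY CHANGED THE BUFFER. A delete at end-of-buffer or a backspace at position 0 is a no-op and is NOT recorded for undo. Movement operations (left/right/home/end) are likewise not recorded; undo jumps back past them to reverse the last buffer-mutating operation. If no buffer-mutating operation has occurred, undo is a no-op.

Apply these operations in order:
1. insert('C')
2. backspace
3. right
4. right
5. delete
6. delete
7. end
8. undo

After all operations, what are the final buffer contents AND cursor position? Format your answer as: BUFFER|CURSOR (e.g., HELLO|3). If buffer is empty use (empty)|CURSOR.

After op 1 (insert('C')): buf='CEXUDZYI' cursor=1
After op 2 (backspace): buf='EXUDZYI' cursor=0
After op 3 (right): buf='EXUDZYI' cursor=1
After op 4 (right): buf='EXUDZYI' cursor=2
After op 5 (delete): buf='EXDZYI' cursor=2
After op 6 (delete): buf='EXZYI' cursor=2
After op 7 (end): buf='EXZYI' cursor=5
After op 8 (undo): buf='EXDZYI' cursor=2

Answer: EXDZYI|2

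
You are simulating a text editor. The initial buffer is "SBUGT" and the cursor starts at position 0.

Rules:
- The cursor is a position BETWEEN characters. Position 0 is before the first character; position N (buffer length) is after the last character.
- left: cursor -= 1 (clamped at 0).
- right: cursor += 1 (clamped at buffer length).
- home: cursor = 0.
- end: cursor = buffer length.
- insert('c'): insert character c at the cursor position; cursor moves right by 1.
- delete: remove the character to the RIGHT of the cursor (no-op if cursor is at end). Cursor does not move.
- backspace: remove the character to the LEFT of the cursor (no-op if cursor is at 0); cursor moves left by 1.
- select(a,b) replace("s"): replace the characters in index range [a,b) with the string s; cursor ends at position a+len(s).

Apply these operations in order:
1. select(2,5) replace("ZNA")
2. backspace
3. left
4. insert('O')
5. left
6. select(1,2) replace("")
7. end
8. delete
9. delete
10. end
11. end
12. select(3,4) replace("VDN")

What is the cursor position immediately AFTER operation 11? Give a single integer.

After op 1 (select(2,5) replace("ZNA")): buf='SBZNA' cursor=5
After op 2 (backspace): buf='SBZN' cursor=4
After op 3 (left): buf='SBZN' cursor=3
After op 4 (insert('O')): buf='SBZON' cursor=4
After op 5 (left): buf='SBZON' cursor=3
After op 6 (select(1,2) replace("")): buf='SZON' cursor=1
After op 7 (end): buf='SZON' cursor=4
After op 8 (delete): buf='SZON' cursor=4
After op 9 (delete): buf='SZON' cursor=4
After op 10 (end): buf='SZON' cursor=4
After op 11 (end): buf='SZON' cursor=4

Answer: 4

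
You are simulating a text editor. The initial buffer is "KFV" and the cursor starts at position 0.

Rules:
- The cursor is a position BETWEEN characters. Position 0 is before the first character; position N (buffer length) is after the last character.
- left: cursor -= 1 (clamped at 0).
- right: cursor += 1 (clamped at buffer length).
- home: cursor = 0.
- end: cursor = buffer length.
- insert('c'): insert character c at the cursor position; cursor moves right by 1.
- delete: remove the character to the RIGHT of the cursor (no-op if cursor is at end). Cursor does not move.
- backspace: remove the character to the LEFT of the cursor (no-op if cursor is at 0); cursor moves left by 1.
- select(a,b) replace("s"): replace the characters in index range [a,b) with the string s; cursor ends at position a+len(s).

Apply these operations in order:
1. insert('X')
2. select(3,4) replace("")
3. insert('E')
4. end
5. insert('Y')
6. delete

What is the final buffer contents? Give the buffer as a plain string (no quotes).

Answer: XKFEY

Derivation:
After op 1 (insert('X')): buf='XKFV' cursor=1
After op 2 (select(3,4) replace("")): buf='XKF' cursor=3
After op 3 (insert('E')): buf='XKFE' cursor=4
After op 4 (end): buf='XKFE' cursor=4
After op 5 (insert('Y')): buf='XKFEY' cursor=5
After op 6 (delete): buf='XKFEY' cursor=5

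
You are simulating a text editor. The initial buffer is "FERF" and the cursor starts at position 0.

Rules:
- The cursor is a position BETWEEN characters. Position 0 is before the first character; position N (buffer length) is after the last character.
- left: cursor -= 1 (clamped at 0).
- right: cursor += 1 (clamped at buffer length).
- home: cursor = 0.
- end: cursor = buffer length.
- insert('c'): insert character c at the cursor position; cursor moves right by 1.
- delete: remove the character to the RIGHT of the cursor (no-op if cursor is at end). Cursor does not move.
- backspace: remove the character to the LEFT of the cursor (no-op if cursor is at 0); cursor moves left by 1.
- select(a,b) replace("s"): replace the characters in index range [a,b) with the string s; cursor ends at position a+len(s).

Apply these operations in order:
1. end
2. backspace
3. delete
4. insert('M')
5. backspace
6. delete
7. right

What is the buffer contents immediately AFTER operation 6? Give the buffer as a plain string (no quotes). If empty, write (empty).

Answer: FER

Derivation:
After op 1 (end): buf='FERF' cursor=4
After op 2 (backspace): buf='FER' cursor=3
After op 3 (delete): buf='FER' cursor=3
After op 4 (insert('M')): buf='FERM' cursor=4
After op 5 (backspace): buf='FER' cursor=3
After op 6 (delete): buf='FER' cursor=3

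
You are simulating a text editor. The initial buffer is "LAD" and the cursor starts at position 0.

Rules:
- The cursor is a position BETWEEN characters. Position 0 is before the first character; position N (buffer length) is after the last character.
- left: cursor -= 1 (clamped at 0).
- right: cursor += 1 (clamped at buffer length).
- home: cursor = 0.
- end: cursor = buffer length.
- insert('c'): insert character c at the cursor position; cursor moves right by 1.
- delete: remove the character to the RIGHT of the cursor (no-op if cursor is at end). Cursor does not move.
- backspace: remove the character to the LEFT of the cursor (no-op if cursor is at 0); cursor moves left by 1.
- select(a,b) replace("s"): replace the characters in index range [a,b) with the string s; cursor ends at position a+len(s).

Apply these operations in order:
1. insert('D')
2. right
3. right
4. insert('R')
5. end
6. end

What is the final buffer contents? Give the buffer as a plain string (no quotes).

After op 1 (insert('D')): buf='DLAD' cursor=1
After op 2 (right): buf='DLAD' cursor=2
After op 3 (right): buf='DLAD' cursor=3
After op 4 (insert('R')): buf='DLARD' cursor=4
After op 5 (end): buf='DLARD' cursor=5
After op 6 (end): buf='DLARD' cursor=5

Answer: DLARD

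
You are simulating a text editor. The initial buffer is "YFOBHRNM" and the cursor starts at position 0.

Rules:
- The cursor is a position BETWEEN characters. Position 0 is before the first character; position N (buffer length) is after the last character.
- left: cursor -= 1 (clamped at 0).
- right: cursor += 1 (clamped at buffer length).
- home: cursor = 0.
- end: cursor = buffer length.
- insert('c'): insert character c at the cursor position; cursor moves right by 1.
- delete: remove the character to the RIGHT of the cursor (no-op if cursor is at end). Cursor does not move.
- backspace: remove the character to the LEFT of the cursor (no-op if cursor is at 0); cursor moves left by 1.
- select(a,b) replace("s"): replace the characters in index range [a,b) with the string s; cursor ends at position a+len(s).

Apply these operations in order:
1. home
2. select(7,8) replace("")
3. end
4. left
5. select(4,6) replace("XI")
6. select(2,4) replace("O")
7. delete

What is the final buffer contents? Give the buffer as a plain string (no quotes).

After op 1 (home): buf='YFOBHRNM' cursor=0
After op 2 (select(7,8) replace("")): buf='YFOBHRN' cursor=7
After op 3 (end): buf='YFOBHRN' cursor=7
After op 4 (left): buf='YFOBHRN' cursor=6
After op 5 (select(4,6) replace("XI")): buf='YFOBXIN' cursor=6
After op 6 (select(2,4) replace("O")): buf='YFOXIN' cursor=3
After op 7 (delete): buf='YFOIN' cursor=3

Answer: YFOIN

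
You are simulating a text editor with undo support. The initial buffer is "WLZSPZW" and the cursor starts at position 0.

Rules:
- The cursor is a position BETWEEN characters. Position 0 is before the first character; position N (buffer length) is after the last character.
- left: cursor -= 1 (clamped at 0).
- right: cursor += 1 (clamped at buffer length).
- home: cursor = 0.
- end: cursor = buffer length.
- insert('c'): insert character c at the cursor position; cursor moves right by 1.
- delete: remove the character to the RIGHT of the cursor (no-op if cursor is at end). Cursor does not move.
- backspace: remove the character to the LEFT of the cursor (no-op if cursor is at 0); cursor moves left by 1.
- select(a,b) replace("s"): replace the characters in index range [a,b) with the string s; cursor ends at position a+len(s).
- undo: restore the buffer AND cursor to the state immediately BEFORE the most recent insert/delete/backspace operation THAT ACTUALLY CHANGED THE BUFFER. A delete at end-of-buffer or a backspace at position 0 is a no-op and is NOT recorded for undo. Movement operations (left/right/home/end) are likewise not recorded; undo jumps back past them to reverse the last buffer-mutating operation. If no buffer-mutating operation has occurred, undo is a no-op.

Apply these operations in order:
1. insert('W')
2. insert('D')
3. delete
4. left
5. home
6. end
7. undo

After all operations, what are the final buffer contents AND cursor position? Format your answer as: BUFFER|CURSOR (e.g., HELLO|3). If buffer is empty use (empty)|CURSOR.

Answer: WDWLZSPZW|2

Derivation:
After op 1 (insert('W')): buf='WWLZSPZW' cursor=1
After op 2 (insert('D')): buf='WDWLZSPZW' cursor=2
After op 3 (delete): buf='WDLZSPZW' cursor=2
After op 4 (left): buf='WDLZSPZW' cursor=1
After op 5 (home): buf='WDLZSPZW' cursor=0
After op 6 (end): buf='WDLZSPZW' cursor=8
After op 7 (undo): buf='WDWLZSPZW' cursor=2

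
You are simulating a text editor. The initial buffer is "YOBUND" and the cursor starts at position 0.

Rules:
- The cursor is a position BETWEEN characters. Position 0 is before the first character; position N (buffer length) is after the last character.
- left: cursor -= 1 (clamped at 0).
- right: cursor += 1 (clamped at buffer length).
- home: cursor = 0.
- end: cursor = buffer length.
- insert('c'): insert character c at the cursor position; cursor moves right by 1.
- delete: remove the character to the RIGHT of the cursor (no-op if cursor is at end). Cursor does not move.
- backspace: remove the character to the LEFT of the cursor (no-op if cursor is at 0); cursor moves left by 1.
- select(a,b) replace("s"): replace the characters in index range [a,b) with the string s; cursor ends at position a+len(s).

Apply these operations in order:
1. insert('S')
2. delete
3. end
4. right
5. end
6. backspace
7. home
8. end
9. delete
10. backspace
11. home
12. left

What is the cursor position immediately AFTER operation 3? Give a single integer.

Answer: 6

Derivation:
After op 1 (insert('S')): buf='SYOBUND' cursor=1
After op 2 (delete): buf='SOBUND' cursor=1
After op 3 (end): buf='SOBUND' cursor=6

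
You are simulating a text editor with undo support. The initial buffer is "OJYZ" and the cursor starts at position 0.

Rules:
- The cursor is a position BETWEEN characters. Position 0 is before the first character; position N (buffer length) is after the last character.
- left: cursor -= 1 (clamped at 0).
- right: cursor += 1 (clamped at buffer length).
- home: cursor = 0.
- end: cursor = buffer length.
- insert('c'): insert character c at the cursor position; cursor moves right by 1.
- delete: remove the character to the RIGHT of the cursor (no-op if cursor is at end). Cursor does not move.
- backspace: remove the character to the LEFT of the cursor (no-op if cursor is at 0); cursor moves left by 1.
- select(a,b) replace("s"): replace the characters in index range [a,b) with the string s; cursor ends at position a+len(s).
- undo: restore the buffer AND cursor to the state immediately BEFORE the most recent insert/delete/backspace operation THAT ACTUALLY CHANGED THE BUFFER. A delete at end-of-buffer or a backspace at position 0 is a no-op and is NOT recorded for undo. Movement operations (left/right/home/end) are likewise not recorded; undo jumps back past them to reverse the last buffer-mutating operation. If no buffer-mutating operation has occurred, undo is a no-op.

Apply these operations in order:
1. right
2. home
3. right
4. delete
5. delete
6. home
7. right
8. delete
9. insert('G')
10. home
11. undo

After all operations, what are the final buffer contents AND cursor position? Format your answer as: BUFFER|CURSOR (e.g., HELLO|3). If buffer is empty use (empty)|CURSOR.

Answer: O|1

Derivation:
After op 1 (right): buf='OJYZ' cursor=1
After op 2 (home): buf='OJYZ' cursor=0
After op 3 (right): buf='OJYZ' cursor=1
After op 4 (delete): buf='OYZ' cursor=1
After op 5 (delete): buf='OZ' cursor=1
After op 6 (home): buf='OZ' cursor=0
After op 7 (right): buf='OZ' cursor=1
After op 8 (delete): buf='O' cursor=1
After op 9 (insert('G')): buf='OG' cursor=2
After op 10 (home): buf='OG' cursor=0
After op 11 (undo): buf='O' cursor=1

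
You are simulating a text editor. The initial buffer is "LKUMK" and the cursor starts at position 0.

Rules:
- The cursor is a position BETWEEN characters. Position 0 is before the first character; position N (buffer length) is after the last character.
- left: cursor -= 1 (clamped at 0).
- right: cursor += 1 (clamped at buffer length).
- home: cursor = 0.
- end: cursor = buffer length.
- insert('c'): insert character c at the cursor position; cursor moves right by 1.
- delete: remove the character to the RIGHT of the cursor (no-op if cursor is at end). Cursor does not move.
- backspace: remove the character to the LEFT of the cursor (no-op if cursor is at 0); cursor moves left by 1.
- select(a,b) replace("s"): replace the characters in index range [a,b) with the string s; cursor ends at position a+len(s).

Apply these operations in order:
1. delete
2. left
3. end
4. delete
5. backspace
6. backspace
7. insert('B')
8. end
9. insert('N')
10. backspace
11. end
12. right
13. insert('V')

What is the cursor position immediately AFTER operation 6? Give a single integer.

After op 1 (delete): buf='KUMK' cursor=0
After op 2 (left): buf='KUMK' cursor=0
After op 3 (end): buf='KUMK' cursor=4
After op 4 (delete): buf='KUMK' cursor=4
After op 5 (backspace): buf='KUM' cursor=3
After op 6 (backspace): buf='KU' cursor=2

Answer: 2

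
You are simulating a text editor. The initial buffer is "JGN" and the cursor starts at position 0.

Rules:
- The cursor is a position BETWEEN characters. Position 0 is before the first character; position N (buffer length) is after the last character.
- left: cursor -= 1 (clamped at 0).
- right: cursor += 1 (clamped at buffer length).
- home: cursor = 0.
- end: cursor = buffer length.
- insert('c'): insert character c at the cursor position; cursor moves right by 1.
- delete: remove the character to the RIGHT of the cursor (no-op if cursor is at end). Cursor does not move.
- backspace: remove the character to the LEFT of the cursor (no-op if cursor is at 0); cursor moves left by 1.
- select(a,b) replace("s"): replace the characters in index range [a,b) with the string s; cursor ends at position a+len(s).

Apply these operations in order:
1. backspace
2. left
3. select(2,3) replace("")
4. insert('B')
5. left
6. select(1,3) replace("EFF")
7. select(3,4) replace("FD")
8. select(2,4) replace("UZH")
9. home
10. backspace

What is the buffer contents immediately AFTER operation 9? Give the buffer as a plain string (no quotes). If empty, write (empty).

Answer: JEUZHD

Derivation:
After op 1 (backspace): buf='JGN' cursor=0
After op 2 (left): buf='JGN' cursor=0
After op 3 (select(2,3) replace("")): buf='JG' cursor=2
After op 4 (insert('B')): buf='JGB' cursor=3
After op 5 (left): buf='JGB' cursor=2
After op 6 (select(1,3) replace("EFF")): buf='JEFF' cursor=4
After op 7 (select(3,4) replace("FD")): buf='JEFFD' cursor=5
After op 8 (select(2,4) replace("UZH")): buf='JEUZHD' cursor=5
After op 9 (home): buf='JEUZHD' cursor=0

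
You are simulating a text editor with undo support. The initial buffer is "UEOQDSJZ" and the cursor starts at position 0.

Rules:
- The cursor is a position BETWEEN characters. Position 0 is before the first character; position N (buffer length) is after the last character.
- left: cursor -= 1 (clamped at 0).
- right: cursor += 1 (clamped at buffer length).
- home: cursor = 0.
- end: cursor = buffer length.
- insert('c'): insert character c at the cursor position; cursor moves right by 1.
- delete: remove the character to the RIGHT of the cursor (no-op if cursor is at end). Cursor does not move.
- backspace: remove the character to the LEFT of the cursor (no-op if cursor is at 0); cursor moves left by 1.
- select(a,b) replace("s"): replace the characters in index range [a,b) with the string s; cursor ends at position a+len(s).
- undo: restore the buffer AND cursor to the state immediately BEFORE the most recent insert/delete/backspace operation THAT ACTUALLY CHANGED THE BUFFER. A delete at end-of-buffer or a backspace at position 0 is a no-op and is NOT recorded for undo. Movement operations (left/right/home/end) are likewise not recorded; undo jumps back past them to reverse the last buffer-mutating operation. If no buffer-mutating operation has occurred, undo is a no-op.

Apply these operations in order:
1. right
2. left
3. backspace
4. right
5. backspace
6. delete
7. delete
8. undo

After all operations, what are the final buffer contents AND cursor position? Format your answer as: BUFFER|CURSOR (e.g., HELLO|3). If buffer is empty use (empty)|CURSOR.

Answer: OQDSJZ|0

Derivation:
After op 1 (right): buf='UEOQDSJZ' cursor=1
After op 2 (left): buf='UEOQDSJZ' cursor=0
After op 3 (backspace): buf='UEOQDSJZ' cursor=0
After op 4 (right): buf='UEOQDSJZ' cursor=1
After op 5 (backspace): buf='EOQDSJZ' cursor=0
After op 6 (delete): buf='OQDSJZ' cursor=0
After op 7 (delete): buf='QDSJZ' cursor=0
After op 8 (undo): buf='OQDSJZ' cursor=0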